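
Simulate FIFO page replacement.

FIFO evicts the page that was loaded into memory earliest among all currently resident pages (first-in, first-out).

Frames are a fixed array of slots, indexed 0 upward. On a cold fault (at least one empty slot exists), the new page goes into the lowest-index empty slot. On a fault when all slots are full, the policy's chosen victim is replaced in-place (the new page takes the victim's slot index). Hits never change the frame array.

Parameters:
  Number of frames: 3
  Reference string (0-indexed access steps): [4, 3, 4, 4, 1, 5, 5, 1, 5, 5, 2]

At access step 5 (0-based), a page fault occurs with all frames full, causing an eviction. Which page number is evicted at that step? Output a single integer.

Answer: 4

Derivation:
Step 0: ref 4 -> FAULT, frames=[4,-,-]
Step 1: ref 3 -> FAULT, frames=[4,3,-]
Step 2: ref 4 -> HIT, frames=[4,3,-]
Step 3: ref 4 -> HIT, frames=[4,3,-]
Step 4: ref 1 -> FAULT, frames=[4,3,1]
Step 5: ref 5 -> FAULT, evict 4, frames=[5,3,1]
At step 5: evicted page 4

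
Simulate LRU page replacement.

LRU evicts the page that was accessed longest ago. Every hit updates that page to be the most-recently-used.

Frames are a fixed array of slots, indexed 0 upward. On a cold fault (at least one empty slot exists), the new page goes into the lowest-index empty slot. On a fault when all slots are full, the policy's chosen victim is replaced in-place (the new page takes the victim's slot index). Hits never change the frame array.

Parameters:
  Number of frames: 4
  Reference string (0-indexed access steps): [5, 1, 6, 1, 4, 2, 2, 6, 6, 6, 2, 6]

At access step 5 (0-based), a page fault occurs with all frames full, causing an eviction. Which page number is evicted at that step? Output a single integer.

Answer: 5

Derivation:
Step 0: ref 5 -> FAULT, frames=[5,-,-,-]
Step 1: ref 1 -> FAULT, frames=[5,1,-,-]
Step 2: ref 6 -> FAULT, frames=[5,1,6,-]
Step 3: ref 1 -> HIT, frames=[5,1,6,-]
Step 4: ref 4 -> FAULT, frames=[5,1,6,4]
Step 5: ref 2 -> FAULT, evict 5, frames=[2,1,6,4]
At step 5: evicted page 5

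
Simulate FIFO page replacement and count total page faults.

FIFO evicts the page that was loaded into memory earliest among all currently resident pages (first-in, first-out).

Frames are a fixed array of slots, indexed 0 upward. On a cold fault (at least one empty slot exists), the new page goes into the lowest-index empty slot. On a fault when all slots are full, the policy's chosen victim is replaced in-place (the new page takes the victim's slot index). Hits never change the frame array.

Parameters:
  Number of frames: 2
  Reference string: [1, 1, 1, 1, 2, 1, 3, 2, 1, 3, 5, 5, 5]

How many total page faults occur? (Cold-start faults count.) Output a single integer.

Step 0: ref 1 → FAULT, frames=[1,-]
Step 1: ref 1 → HIT, frames=[1,-]
Step 2: ref 1 → HIT, frames=[1,-]
Step 3: ref 1 → HIT, frames=[1,-]
Step 4: ref 2 → FAULT, frames=[1,2]
Step 5: ref 1 → HIT, frames=[1,2]
Step 6: ref 3 → FAULT (evict 1), frames=[3,2]
Step 7: ref 2 → HIT, frames=[3,2]
Step 8: ref 1 → FAULT (evict 2), frames=[3,1]
Step 9: ref 3 → HIT, frames=[3,1]
Step 10: ref 5 → FAULT (evict 3), frames=[5,1]
Step 11: ref 5 → HIT, frames=[5,1]
Step 12: ref 5 → HIT, frames=[5,1]
Total faults: 5

Answer: 5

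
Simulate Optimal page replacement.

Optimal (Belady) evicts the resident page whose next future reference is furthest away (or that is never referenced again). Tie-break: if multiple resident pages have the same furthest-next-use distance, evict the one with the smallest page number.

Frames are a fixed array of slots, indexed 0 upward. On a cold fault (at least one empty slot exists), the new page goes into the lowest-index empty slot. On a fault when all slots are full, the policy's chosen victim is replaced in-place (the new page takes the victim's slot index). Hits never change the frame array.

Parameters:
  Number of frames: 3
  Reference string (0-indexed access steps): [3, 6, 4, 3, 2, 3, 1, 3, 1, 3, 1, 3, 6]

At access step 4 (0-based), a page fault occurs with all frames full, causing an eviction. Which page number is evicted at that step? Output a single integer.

Step 0: ref 3 -> FAULT, frames=[3,-,-]
Step 1: ref 6 -> FAULT, frames=[3,6,-]
Step 2: ref 4 -> FAULT, frames=[3,6,4]
Step 3: ref 3 -> HIT, frames=[3,6,4]
Step 4: ref 2 -> FAULT, evict 4, frames=[3,6,2]
At step 4: evicted page 4

Answer: 4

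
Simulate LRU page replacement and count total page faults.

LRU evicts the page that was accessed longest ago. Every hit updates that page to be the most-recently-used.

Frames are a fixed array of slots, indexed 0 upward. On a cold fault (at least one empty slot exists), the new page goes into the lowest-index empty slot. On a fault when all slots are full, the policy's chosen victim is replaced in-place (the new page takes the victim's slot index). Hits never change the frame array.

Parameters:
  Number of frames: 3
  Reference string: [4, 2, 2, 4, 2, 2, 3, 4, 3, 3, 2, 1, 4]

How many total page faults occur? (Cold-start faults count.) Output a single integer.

Step 0: ref 4 → FAULT, frames=[4,-,-]
Step 1: ref 2 → FAULT, frames=[4,2,-]
Step 2: ref 2 → HIT, frames=[4,2,-]
Step 3: ref 4 → HIT, frames=[4,2,-]
Step 4: ref 2 → HIT, frames=[4,2,-]
Step 5: ref 2 → HIT, frames=[4,2,-]
Step 6: ref 3 → FAULT, frames=[4,2,3]
Step 7: ref 4 → HIT, frames=[4,2,3]
Step 8: ref 3 → HIT, frames=[4,2,3]
Step 9: ref 3 → HIT, frames=[4,2,3]
Step 10: ref 2 → HIT, frames=[4,2,3]
Step 11: ref 1 → FAULT (evict 4), frames=[1,2,3]
Step 12: ref 4 → FAULT (evict 3), frames=[1,2,4]
Total faults: 5

Answer: 5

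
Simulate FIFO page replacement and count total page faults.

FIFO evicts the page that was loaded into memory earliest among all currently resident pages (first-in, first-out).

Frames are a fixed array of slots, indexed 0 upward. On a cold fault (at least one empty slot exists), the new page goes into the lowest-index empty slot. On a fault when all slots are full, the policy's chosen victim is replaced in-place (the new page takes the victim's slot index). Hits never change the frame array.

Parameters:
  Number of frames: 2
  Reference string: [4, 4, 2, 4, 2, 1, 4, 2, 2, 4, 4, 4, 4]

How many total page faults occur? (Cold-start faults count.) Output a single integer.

Answer: 5

Derivation:
Step 0: ref 4 → FAULT, frames=[4,-]
Step 1: ref 4 → HIT, frames=[4,-]
Step 2: ref 2 → FAULT, frames=[4,2]
Step 3: ref 4 → HIT, frames=[4,2]
Step 4: ref 2 → HIT, frames=[4,2]
Step 5: ref 1 → FAULT (evict 4), frames=[1,2]
Step 6: ref 4 → FAULT (evict 2), frames=[1,4]
Step 7: ref 2 → FAULT (evict 1), frames=[2,4]
Step 8: ref 2 → HIT, frames=[2,4]
Step 9: ref 4 → HIT, frames=[2,4]
Step 10: ref 4 → HIT, frames=[2,4]
Step 11: ref 4 → HIT, frames=[2,4]
Step 12: ref 4 → HIT, frames=[2,4]
Total faults: 5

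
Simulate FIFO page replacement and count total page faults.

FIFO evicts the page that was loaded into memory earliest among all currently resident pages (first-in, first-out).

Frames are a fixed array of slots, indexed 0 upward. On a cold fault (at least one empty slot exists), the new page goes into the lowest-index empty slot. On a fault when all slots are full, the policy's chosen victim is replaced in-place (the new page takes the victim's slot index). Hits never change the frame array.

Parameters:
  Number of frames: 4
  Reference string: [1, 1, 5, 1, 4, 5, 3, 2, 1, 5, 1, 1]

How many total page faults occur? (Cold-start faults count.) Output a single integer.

Answer: 7

Derivation:
Step 0: ref 1 → FAULT, frames=[1,-,-,-]
Step 1: ref 1 → HIT, frames=[1,-,-,-]
Step 2: ref 5 → FAULT, frames=[1,5,-,-]
Step 3: ref 1 → HIT, frames=[1,5,-,-]
Step 4: ref 4 → FAULT, frames=[1,5,4,-]
Step 5: ref 5 → HIT, frames=[1,5,4,-]
Step 6: ref 3 → FAULT, frames=[1,5,4,3]
Step 7: ref 2 → FAULT (evict 1), frames=[2,5,4,3]
Step 8: ref 1 → FAULT (evict 5), frames=[2,1,4,3]
Step 9: ref 5 → FAULT (evict 4), frames=[2,1,5,3]
Step 10: ref 1 → HIT, frames=[2,1,5,3]
Step 11: ref 1 → HIT, frames=[2,1,5,3]
Total faults: 7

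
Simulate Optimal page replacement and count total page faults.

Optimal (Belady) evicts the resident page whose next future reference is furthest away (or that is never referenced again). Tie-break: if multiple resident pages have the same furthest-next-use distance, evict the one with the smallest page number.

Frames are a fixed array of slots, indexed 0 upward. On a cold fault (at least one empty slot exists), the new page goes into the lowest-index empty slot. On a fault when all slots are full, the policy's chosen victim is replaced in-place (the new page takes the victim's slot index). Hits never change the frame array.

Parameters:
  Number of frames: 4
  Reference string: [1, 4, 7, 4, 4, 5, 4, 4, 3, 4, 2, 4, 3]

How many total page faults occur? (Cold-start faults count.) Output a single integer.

Step 0: ref 1 → FAULT, frames=[1,-,-,-]
Step 1: ref 4 → FAULT, frames=[1,4,-,-]
Step 2: ref 7 → FAULT, frames=[1,4,7,-]
Step 3: ref 4 → HIT, frames=[1,4,7,-]
Step 4: ref 4 → HIT, frames=[1,4,7,-]
Step 5: ref 5 → FAULT, frames=[1,4,7,5]
Step 6: ref 4 → HIT, frames=[1,4,7,5]
Step 7: ref 4 → HIT, frames=[1,4,7,5]
Step 8: ref 3 → FAULT (evict 1), frames=[3,4,7,5]
Step 9: ref 4 → HIT, frames=[3,4,7,5]
Step 10: ref 2 → FAULT (evict 5), frames=[3,4,7,2]
Step 11: ref 4 → HIT, frames=[3,4,7,2]
Step 12: ref 3 → HIT, frames=[3,4,7,2]
Total faults: 6

Answer: 6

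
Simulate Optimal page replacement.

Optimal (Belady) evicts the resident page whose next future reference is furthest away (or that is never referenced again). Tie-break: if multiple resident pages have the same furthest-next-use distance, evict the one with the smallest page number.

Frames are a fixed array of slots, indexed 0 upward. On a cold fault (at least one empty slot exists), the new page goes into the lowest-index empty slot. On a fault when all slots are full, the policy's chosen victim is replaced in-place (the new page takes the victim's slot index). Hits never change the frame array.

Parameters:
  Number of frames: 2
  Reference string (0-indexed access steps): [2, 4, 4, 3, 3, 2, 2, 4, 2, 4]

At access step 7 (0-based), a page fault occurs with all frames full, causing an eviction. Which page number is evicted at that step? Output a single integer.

Step 0: ref 2 -> FAULT, frames=[2,-]
Step 1: ref 4 -> FAULT, frames=[2,4]
Step 2: ref 4 -> HIT, frames=[2,4]
Step 3: ref 3 -> FAULT, evict 4, frames=[2,3]
Step 4: ref 3 -> HIT, frames=[2,3]
Step 5: ref 2 -> HIT, frames=[2,3]
Step 6: ref 2 -> HIT, frames=[2,3]
Step 7: ref 4 -> FAULT, evict 3, frames=[2,4]
At step 7: evicted page 3

Answer: 3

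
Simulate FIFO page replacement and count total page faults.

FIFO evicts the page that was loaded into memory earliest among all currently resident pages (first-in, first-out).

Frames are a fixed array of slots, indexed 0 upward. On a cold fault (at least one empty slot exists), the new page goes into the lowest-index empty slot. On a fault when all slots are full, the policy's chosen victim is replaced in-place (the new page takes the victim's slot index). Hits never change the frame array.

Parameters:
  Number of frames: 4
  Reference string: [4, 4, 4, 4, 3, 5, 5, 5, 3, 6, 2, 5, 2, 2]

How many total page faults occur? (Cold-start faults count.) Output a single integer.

Answer: 5

Derivation:
Step 0: ref 4 → FAULT, frames=[4,-,-,-]
Step 1: ref 4 → HIT, frames=[4,-,-,-]
Step 2: ref 4 → HIT, frames=[4,-,-,-]
Step 3: ref 4 → HIT, frames=[4,-,-,-]
Step 4: ref 3 → FAULT, frames=[4,3,-,-]
Step 5: ref 5 → FAULT, frames=[4,3,5,-]
Step 6: ref 5 → HIT, frames=[4,3,5,-]
Step 7: ref 5 → HIT, frames=[4,3,5,-]
Step 8: ref 3 → HIT, frames=[4,3,5,-]
Step 9: ref 6 → FAULT, frames=[4,3,5,6]
Step 10: ref 2 → FAULT (evict 4), frames=[2,3,5,6]
Step 11: ref 5 → HIT, frames=[2,3,5,6]
Step 12: ref 2 → HIT, frames=[2,3,5,6]
Step 13: ref 2 → HIT, frames=[2,3,5,6]
Total faults: 5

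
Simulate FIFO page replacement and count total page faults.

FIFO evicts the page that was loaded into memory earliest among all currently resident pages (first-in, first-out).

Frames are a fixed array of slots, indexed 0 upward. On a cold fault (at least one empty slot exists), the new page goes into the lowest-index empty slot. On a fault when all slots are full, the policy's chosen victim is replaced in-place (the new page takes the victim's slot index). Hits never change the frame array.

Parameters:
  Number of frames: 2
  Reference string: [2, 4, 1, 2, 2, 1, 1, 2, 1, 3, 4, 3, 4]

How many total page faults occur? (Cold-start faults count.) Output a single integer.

Step 0: ref 2 → FAULT, frames=[2,-]
Step 1: ref 4 → FAULT, frames=[2,4]
Step 2: ref 1 → FAULT (evict 2), frames=[1,4]
Step 3: ref 2 → FAULT (evict 4), frames=[1,2]
Step 4: ref 2 → HIT, frames=[1,2]
Step 5: ref 1 → HIT, frames=[1,2]
Step 6: ref 1 → HIT, frames=[1,2]
Step 7: ref 2 → HIT, frames=[1,2]
Step 8: ref 1 → HIT, frames=[1,2]
Step 9: ref 3 → FAULT (evict 1), frames=[3,2]
Step 10: ref 4 → FAULT (evict 2), frames=[3,4]
Step 11: ref 3 → HIT, frames=[3,4]
Step 12: ref 4 → HIT, frames=[3,4]
Total faults: 6

Answer: 6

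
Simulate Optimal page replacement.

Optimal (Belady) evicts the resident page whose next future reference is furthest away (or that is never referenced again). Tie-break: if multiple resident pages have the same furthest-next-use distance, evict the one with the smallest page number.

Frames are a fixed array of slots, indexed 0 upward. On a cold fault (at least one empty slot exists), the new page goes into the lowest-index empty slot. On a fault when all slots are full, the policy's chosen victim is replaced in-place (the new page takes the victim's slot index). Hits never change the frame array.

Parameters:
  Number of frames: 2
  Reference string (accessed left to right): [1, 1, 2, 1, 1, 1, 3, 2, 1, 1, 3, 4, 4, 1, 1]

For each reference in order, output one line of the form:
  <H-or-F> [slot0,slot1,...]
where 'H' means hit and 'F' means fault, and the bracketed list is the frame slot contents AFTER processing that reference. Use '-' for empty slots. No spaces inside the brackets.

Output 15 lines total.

F [1,-]
H [1,-]
F [1,2]
H [1,2]
H [1,2]
H [1,2]
F [3,2]
H [3,2]
F [3,1]
H [3,1]
H [3,1]
F [4,1]
H [4,1]
H [4,1]
H [4,1]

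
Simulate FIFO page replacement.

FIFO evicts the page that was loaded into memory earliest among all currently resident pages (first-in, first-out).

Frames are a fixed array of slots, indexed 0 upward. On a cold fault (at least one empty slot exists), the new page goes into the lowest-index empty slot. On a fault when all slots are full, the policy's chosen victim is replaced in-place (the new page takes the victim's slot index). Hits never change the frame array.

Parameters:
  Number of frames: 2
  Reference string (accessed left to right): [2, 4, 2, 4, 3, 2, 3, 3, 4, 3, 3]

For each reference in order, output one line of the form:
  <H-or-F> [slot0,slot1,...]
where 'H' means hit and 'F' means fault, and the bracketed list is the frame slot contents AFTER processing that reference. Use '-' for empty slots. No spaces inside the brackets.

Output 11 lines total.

F [2,-]
F [2,4]
H [2,4]
H [2,4]
F [3,4]
F [3,2]
H [3,2]
H [3,2]
F [4,2]
F [4,3]
H [4,3]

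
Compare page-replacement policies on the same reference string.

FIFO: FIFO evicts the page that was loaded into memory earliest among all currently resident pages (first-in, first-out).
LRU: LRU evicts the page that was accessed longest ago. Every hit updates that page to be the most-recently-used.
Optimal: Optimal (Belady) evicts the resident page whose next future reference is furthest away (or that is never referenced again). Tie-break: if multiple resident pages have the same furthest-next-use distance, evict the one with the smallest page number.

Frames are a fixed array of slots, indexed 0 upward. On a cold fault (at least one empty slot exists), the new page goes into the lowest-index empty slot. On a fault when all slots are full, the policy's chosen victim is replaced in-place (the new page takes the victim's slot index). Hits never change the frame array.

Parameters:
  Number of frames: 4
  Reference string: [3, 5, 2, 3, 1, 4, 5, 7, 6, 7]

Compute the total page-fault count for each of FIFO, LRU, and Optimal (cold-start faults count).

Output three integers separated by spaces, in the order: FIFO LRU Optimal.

Answer: 7 8 7

Derivation:
--- FIFO ---
  step 0: ref 3 -> FAULT, frames=[3,-,-,-] (faults so far: 1)
  step 1: ref 5 -> FAULT, frames=[3,5,-,-] (faults so far: 2)
  step 2: ref 2 -> FAULT, frames=[3,5,2,-] (faults so far: 3)
  step 3: ref 3 -> HIT, frames=[3,5,2,-] (faults so far: 3)
  step 4: ref 1 -> FAULT, frames=[3,5,2,1] (faults so far: 4)
  step 5: ref 4 -> FAULT, evict 3, frames=[4,5,2,1] (faults so far: 5)
  step 6: ref 5 -> HIT, frames=[4,5,2,1] (faults so far: 5)
  step 7: ref 7 -> FAULT, evict 5, frames=[4,7,2,1] (faults so far: 6)
  step 8: ref 6 -> FAULT, evict 2, frames=[4,7,6,1] (faults so far: 7)
  step 9: ref 7 -> HIT, frames=[4,7,6,1] (faults so far: 7)
  FIFO total faults: 7
--- LRU ---
  step 0: ref 3 -> FAULT, frames=[3,-,-,-] (faults so far: 1)
  step 1: ref 5 -> FAULT, frames=[3,5,-,-] (faults so far: 2)
  step 2: ref 2 -> FAULT, frames=[3,5,2,-] (faults so far: 3)
  step 3: ref 3 -> HIT, frames=[3,5,2,-] (faults so far: 3)
  step 4: ref 1 -> FAULT, frames=[3,5,2,1] (faults so far: 4)
  step 5: ref 4 -> FAULT, evict 5, frames=[3,4,2,1] (faults so far: 5)
  step 6: ref 5 -> FAULT, evict 2, frames=[3,4,5,1] (faults so far: 6)
  step 7: ref 7 -> FAULT, evict 3, frames=[7,4,5,1] (faults so far: 7)
  step 8: ref 6 -> FAULT, evict 1, frames=[7,4,5,6] (faults so far: 8)
  step 9: ref 7 -> HIT, frames=[7,4,5,6] (faults so far: 8)
  LRU total faults: 8
--- Optimal ---
  step 0: ref 3 -> FAULT, frames=[3,-,-,-] (faults so far: 1)
  step 1: ref 5 -> FAULT, frames=[3,5,-,-] (faults so far: 2)
  step 2: ref 2 -> FAULT, frames=[3,5,2,-] (faults so far: 3)
  step 3: ref 3 -> HIT, frames=[3,5,2,-] (faults so far: 3)
  step 4: ref 1 -> FAULT, frames=[3,5,2,1] (faults so far: 4)
  step 5: ref 4 -> FAULT, evict 1, frames=[3,5,2,4] (faults so far: 5)
  step 6: ref 5 -> HIT, frames=[3,5,2,4] (faults so far: 5)
  step 7: ref 7 -> FAULT, evict 2, frames=[3,5,7,4] (faults so far: 6)
  step 8: ref 6 -> FAULT, evict 3, frames=[6,5,7,4] (faults so far: 7)
  step 9: ref 7 -> HIT, frames=[6,5,7,4] (faults so far: 7)
  Optimal total faults: 7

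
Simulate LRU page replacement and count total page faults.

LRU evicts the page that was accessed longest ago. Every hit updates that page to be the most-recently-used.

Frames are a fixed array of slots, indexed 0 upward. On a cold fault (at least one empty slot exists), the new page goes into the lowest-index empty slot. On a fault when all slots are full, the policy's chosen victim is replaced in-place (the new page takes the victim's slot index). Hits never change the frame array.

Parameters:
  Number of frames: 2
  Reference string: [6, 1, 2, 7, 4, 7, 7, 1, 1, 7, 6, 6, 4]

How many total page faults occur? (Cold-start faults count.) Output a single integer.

Step 0: ref 6 → FAULT, frames=[6,-]
Step 1: ref 1 → FAULT, frames=[6,1]
Step 2: ref 2 → FAULT (evict 6), frames=[2,1]
Step 3: ref 7 → FAULT (evict 1), frames=[2,7]
Step 4: ref 4 → FAULT (evict 2), frames=[4,7]
Step 5: ref 7 → HIT, frames=[4,7]
Step 6: ref 7 → HIT, frames=[4,7]
Step 7: ref 1 → FAULT (evict 4), frames=[1,7]
Step 8: ref 1 → HIT, frames=[1,7]
Step 9: ref 7 → HIT, frames=[1,7]
Step 10: ref 6 → FAULT (evict 1), frames=[6,7]
Step 11: ref 6 → HIT, frames=[6,7]
Step 12: ref 4 → FAULT (evict 7), frames=[6,4]
Total faults: 8

Answer: 8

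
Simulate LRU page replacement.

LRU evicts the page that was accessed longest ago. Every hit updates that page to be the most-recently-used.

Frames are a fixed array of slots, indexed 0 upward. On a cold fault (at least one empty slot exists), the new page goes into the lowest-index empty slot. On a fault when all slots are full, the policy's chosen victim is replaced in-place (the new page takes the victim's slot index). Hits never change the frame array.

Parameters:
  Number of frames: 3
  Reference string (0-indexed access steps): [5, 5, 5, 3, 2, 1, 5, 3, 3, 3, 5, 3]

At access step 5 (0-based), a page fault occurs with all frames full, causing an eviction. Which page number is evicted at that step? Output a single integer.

Step 0: ref 5 -> FAULT, frames=[5,-,-]
Step 1: ref 5 -> HIT, frames=[5,-,-]
Step 2: ref 5 -> HIT, frames=[5,-,-]
Step 3: ref 3 -> FAULT, frames=[5,3,-]
Step 4: ref 2 -> FAULT, frames=[5,3,2]
Step 5: ref 1 -> FAULT, evict 5, frames=[1,3,2]
At step 5: evicted page 5

Answer: 5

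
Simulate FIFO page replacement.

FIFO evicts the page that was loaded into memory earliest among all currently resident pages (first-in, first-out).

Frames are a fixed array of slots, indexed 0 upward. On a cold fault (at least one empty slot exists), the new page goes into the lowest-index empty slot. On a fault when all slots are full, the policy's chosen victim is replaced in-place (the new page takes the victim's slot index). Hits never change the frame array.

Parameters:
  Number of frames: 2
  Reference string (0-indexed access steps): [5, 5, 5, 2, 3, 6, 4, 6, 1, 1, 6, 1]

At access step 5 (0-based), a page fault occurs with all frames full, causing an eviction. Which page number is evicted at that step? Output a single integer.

Answer: 2

Derivation:
Step 0: ref 5 -> FAULT, frames=[5,-]
Step 1: ref 5 -> HIT, frames=[5,-]
Step 2: ref 5 -> HIT, frames=[5,-]
Step 3: ref 2 -> FAULT, frames=[5,2]
Step 4: ref 3 -> FAULT, evict 5, frames=[3,2]
Step 5: ref 6 -> FAULT, evict 2, frames=[3,6]
At step 5: evicted page 2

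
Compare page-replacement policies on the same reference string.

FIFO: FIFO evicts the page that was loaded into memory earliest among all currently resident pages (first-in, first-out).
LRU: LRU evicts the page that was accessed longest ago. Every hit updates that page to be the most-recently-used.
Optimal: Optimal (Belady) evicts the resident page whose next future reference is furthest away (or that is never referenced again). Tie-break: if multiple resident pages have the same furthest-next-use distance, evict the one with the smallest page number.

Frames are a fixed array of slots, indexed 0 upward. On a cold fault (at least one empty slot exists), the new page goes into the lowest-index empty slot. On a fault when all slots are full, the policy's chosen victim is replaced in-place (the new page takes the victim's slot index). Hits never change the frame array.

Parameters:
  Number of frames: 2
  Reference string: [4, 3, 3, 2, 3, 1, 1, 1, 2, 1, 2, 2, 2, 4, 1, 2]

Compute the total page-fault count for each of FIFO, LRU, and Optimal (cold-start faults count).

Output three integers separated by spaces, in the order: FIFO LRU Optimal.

Answer: 6 8 6

Derivation:
--- FIFO ---
  step 0: ref 4 -> FAULT, frames=[4,-] (faults so far: 1)
  step 1: ref 3 -> FAULT, frames=[4,3] (faults so far: 2)
  step 2: ref 3 -> HIT, frames=[4,3] (faults so far: 2)
  step 3: ref 2 -> FAULT, evict 4, frames=[2,3] (faults so far: 3)
  step 4: ref 3 -> HIT, frames=[2,3] (faults so far: 3)
  step 5: ref 1 -> FAULT, evict 3, frames=[2,1] (faults so far: 4)
  step 6: ref 1 -> HIT, frames=[2,1] (faults so far: 4)
  step 7: ref 1 -> HIT, frames=[2,1] (faults so far: 4)
  step 8: ref 2 -> HIT, frames=[2,1] (faults so far: 4)
  step 9: ref 1 -> HIT, frames=[2,1] (faults so far: 4)
  step 10: ref 2 -> HIT, frames=[2,1] (faults so far: 4)
  step 11: ref 2 -> HIT, frames=[2,1] (faults so far: 4)
  step 12: ref 2 -> HIT, frames=[2,1] (faults so far: 4)
  step 13: ref 4 -> FAULT, evict 2, frames=[4,1] (faults so far: 5)
  step 14: ref 1 -> HIT, frames=[4,1] (faults so far: 5)
  step 15: ref 2 -> FAULT, evict 1, frames=[4,2] (faults so far: 6)
  FIFO total faults: 6
--- LRU ---
  step 0: ref 4 -> FAULT, frames=[4,-] (faults so far: 1)
  step 1: ref 3 -> FAULT, frames=[4,3] (faults so far: 2)
  step 2: ref 3 -> HIT, frames=[4,3] (faults so far: 2)
  step 3: ref 2 -> FAULT, evict 4, frames=[2,3] (faults so far: 3)
  step 4: ref 3 -> HIT, frames=[2,3] (faults so far: 3)
  step 5: ref 1 -> FAULT, evict 2, frames=[1,3] (faults so far: 4)
  step 6: ref 1 -> HIT, frames=[1,3] (faults so far: 4)
  step 7: ref 1 -> HIT, frames=[1,3] (faults so far: 4)
  step 8: ref 2 -> FAULT, evict 3, frames=[1,2] (faults so far: 5)
  step 9: ref 1 -> HIT, frames=[1,2] (faults so far: 5)
  step 10: ref 2 -> HIT, frames=[1,2] (faults so far: 5)
  step 11: ref 2 -> HIT, frames=[1,2] (faults so far: 5)
  step 12: ref 2 -> HIT, frames=[1,2] (faults so far: 5)
  step 13: ref 4 -> FAULT, evict 1, frames=[4,2] (faults so far: 6)
  step 14: ref 1 -> FAULT, evict 2, frames=[4,1] (faults so far: 7)
  step 15: ref 2 -> FAULT, evict 4, frames=[2,1] (faults so far: 8)
  LRU total faults: 8
--- Optimal ---
  step 0: ref 4 -> FAULT, frames=[4,-] (faults so far: 1)
  step 1: ref 3 -> FAULT, frames=[4,3] (faults so far: 2)
  step 2: ref 3 -> HIT, frames=[4,3] (faults so far: 2)
  step 3: ref 2 -> FAULT, evict 4, frames=[2,3] (faults so far: 3)
  step 4: ref 3 -> HIT, frames=[2,3] (faults so far: 3)
  step 5: ref 1 -> FAULT, evict 3, frames=[2,1] (faults so far: 4)
  step 6: ref 1 -> HIT, frames=[2,1] (faults so far: 4)
  step 7: ref 1 -> HIT, frames=[2,1] (faults so far: 4)
  step 8: ref 2 -> HIT, frames=[2,1] (faults so far: 4)
  step 9: ref 1 -> HIT, frames=[2,1] (faults so far: 4)
  step 10: ref 2 -> HIT, frames=[2,1] (faults so far: 4)
  step 11: ref 2 -> HIT, frames=[2,1] (faults so far: 4)
  step 12: ref 2 -> HIT, frames=[2,1] (faults so far: 4)
  step 13: ref 4 -> FAULT, evict 2, frames=[4,1] (faults so far: 5)
  step 14: ref 1 -> HIT, frames=[4,1] (faults so far: 5)
  step 15: ref 2 -> FAULT, evict 1, frames=[4,2] (faults so far: 6)
  Optimal total faults: 6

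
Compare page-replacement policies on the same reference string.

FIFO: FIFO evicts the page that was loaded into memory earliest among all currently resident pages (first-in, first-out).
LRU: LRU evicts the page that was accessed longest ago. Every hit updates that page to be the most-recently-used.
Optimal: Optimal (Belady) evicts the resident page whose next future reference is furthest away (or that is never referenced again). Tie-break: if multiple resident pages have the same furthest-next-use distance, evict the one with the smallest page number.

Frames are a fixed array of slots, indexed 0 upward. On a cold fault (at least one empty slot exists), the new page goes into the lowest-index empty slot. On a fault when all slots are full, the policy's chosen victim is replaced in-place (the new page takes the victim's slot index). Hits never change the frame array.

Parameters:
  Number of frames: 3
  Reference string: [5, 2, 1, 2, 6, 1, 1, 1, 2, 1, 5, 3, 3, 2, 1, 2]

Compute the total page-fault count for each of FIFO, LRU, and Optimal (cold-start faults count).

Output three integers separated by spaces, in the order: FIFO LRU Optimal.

Answer: 8 8 6

Derivation:
--- FIFO ---
  step 0: ref 5 -> FAULT, frames=[5,-,-] (faults so far: 1)
  step 1: ref 2 -> FAULT, frames=[5,2,-] (faults so far: 2)
  step 2: ref 1 -> FAULT, frames=[5,2,1] (faults so far: 3)
  step 3: ref 2 -> HIT, frames=[5,2,1] (faults so far: 3)
  step 4: ref 6 -> FAULT, evict 5, frames=[6,2,1] (faults so far: 4)
  step 5: ref 1 -> HIT, frames=[6,2,1] (faults so far: 4)
  step 6: ref 1 -> HIT, frames=[6,2,1] (faults so far: 4)
  step 7: ref 1 -> HIT, frames=[6,2,1] (faults so far: 4)
  step 8: ref 2 -> HIT, frames=[6,2,1] (faults so far: 4)
  step 9: ref 1 -> HIT, frames=[6,2,1] (faults so far: 4)
  step 10: ref 5 -> FAULT, evict 2, frames=[6,5,1] (faults so far: 5)
  step 11: ref 3 -> FAULT, evict 1, frames=[6,5,3] (faults so far: 6)
  step 12: ref 3 -> HIT, frames=[6,5,3] (faults so far: 6)
  step 13: ref 2 -> FAULT, evict 6, frames=[2,5,3] (faults so far: 7)
  step 14: ref 1 -> FAULT, evict 5, frames=[2,1,3] (faults so far: 8)
  step 15: ref 2 -> HIT, frames=[2,1,3] (faults so far: 8)
  FIFO total faults: 8
--- LRU ---
  step 0: ref 5 -> FAULT, frames=[5,-,-] (faults so far: 1)
  step 1: ref 2 -> FAULT, frames=[5,2,-] (faults so far: 2)
  step 2: ref 1 -> FAULT, frames=[5,2,1] (faults so far: 3)
  step 3: ref 2 -> HIT, frames=[5,2,1] (faults so far: 3)
  step 4: ref 6 -> FAULT, evict 5, frames=[6,2,1] (faults so far: 4)
  step 5: ref 1 -> HIT, frames=[6,2,1] (faults so far: 4)
  step 6: ref 1 -> HIT, frames=[6,2,1] (faults so far: 4)
  step 7: ref 1 -> HIT, frames=[6,2,1] (faults so far: 4)
  step 8: ref 2 -> HIT, frames=[6,2,1] (faults so far: 4)
  step 9: ref 1 -> HIT, frames=[6,2,1] (faults so far: 4)
  step 10: ref 5 -> FAULT, evict 6, frames=[5,2,1] (faults so far: 5)
  step 11: ref 3 -> FAULT, evict 2, frames=[5,3,1] (faults so far: 6)
  step 12: ref 3 -> HIT, frames=[5,3,1] (faults so far: 6)
  step 13: ref 2 -> FAULT, evict 1, frames=[5,3,2] (faults so far: 7)
  step 14: ref 1 -> FAULT, evict 5, frames=[1,3,2] (faults so far: 8)
  step 15: ref 2 -> HIT, frames=[1,3,2] (faults so far: 8)
  LRU total faults: 8
--- Optimal ---
  step 0: ref 5 -> FAULT, frames=[5,-,-] (faults so far: 1)
  step 1: ref 2 -> FAULT, frames=[5,2,-] (faults so far: 2)
  step 2: ref 1 -> FAULT, frames=[5,2,1] (faults so far: 3)
  step 3: ref 2 -> HIT, frames=[5,2,1] (faults so far: 3)
  step 4: ref 6 -> FAULT, evict 5, frames=[6,2,1] (faults so far: 4)
  step 5: ref 1 -> HIT, frames=[6,2,1] (faults so far: 4)
  step 6: ref 1 -> HIT, frames=[6,2,1] (faults so far: 4)
  step 7: ref 1 -> HIT, frames=[6,2,1] (faults so far: 4)
  step 8: ref 2 -> HIT, frames=[6,2,1] (faults so far: 4)
  step 9: ref 1 -> HIT, frames=[6,2,1] (faults so far: 4)
  step 10: ref 5 -> FAULT, evict 6, frames=[5,2,1] (faults so far: 5)
  step 11: ref 3 -> FAULT, evict 5, frames=[3,2,1] (faults so far: 6)
  step 12: ref 3 -> HIT, frames=[3,2,1] (faults so far: 6)
  step 13: ref 2 -> HIT, frames=[3,2,1] (faults so far: 6)
  step 14: ref 1 -> HIT, frames=[3,2,1] (faults so far: 6)
  step 15: ref 2 -> HIT, frames=[3,2,1] (faults so far: 6)
  Optimal total faults: 6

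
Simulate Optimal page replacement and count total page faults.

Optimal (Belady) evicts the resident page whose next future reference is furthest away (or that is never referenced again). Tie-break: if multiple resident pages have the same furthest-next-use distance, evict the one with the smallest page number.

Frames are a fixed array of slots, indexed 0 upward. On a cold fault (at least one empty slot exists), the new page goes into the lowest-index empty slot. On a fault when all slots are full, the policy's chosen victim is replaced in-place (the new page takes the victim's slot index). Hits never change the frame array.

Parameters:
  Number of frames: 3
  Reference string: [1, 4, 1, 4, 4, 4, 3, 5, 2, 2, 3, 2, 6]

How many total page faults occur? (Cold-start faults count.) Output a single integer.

Step 0: ref 1 → FAULT, frames=[1,-,-]
Step 1: ref 4 → FAULT, frames=[1,4,-]
Step 2: ref 1 → HIT, frames=[1,4,-]
Step 3: ref 4 → HIT, frames=[1,4,-]
Step 4: ref 4 → HIT, frames=[1,4,-]
Step 5: ref 4 → HIT, frames=[1,4,-]
Step 6: ref 3 → FAULT, frames=[1,4,3]
Step 7: ref 5 → FAULT (evict 1), frames=[5,4,3]
Step 8: ref 2 → FAULT (evict 4), frames=[5,2,3]
Step 9: ref 2 → HIT, frames=[5,2,3]
Step 10: ref 3 → HIT, frames=[5,2,3]
Step 11: ref 2 → HIT, frames=[5,2,3]
Step 12: ref 6 → FAULT (evict 2), frames=[5,6,3]
Total faults: 6

Answer: 6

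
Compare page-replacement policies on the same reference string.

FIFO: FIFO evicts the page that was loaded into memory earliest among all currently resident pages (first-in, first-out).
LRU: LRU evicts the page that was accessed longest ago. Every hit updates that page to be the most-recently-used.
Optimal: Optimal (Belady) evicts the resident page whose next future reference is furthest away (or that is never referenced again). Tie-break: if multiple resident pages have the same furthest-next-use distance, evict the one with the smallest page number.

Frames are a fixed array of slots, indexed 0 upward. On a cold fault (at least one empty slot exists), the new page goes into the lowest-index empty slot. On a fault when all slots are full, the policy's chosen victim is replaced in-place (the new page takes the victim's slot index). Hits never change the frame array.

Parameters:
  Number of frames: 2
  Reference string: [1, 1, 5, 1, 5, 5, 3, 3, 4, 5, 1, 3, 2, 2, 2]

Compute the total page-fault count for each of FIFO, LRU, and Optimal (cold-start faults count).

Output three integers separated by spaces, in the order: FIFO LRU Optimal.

--- FIFO ---
  step 0: ref 1 -> FAULT, frames=[1,-] (faults so far: 1)
  step 1: ref 1 -> HIT, frames=[1,-] (faults so far: 1)
  step 2: ref 5 -> FAULT, frames=[1,5] (faults so far: 2)
  step 3: ref 1 -> HIT, frames=[1,5] (faults so far: 2)
  step 4: ref 5 -> HIT, frames=[1,5] (faults so far: 2)
  step 5: ref 5 -> HIT, frames=[1,5] (faults so far: 2)
  step 6: ref 3 -> FAULT, evict 1, frames=[3,5] (faults so far: 3)
  step 7: ref 3 -> HIT, frames=[3,5] (faults so far: 3)
  step 8: ref 4 -> FAULT, evict 5, frames=[3,4] (faults so far: 4)
  step 9: ref 5 -> FAULT, evict 3, frames=[5,4] (faults so far: 5)
  step 10: ref 1 -> FAULT, evict 4, frames=[5,1] (faults so far: 6)
  step 11: ref 3 -> FAULT, evict 5, frames=[3,1] (faults so far: 7)
  step 12: ref 2 -> FAULT, evict 1, frames=[3,2] (faults so far: 8)
  step 13: ref 2 -> HIT, frames=[3,2] (faults so far: 8)
  step 14: ref 2 -> HIT, frames=[3,2] (faults so far: 8)
  FIFO total faults: 8
--- LRU ---
  step 0: ref 1 -> FAULT, frames=[1,-] (faults so far: 1)
  step 1: ref 1 -> HIT, frames=[1,-] (faults so far: 1)
  step 2: ref 5 -> FAULT, frames=[1,5] (faults so far: 2)
  step 3: ref 1 -> HIT, frames=[1,5] (faults so far: 2)
  step 4: ref 5 -> HIT, frames=[1,5] (faults so far: 2)
  step 5: ref 5 -> HIT, frames=[1,5] (faults so far: 2)
  step 6: ref 3 -> FAULT, evict 1, frames=[3,5] (faults so far: 3)
  step 7: ref 3 -> HIT, frames=[3,5] (faults so far: 3)
  step 8: ref 4 -> FAULT, evict 5, frames=[3,4] (faults so far: 4)
  step 9: ref 5 -> FAULT, evict 3, frames=[5,4] (faults so far: 5)
  step 10: ref 1 -> FAULT, evict 4, frames=[5,1] (faults so far: 6)
  step 11: ref 3 -> FAULT, evict 5, frames=[3,1] (faults so far: 7)
  step 12: ref 2 -> FAULT, evict 1, frames=[3,2] (faults so far: 8)
  step 13: ref 2 -> HIT, frames=[3,2] (faults so far: 8)
  step 14: ref 2 -> HIT, frames=[3,2] (faults so far: 8)
  LRU total faults: 8
--- Optimal ---
  step 0: ref 1 -> FAULT, frames=[1,-] (faults so far: 1)
  step 1: ref 1 -> HIT, frames=[1,-] (faults so far: 1)
  step 2: ref 5 -> FAULT, frames=[1,5] (faults so far: 2)
  step 3: ref 1 -> HIT, frames=[1,5] (faults so far: 2)
  step 4: ref 5 -> HIT, frames=[1,5] (faults so far: 2)
  step 5: ref 5 -> HIT, frames=[1,5] (faults so far: 2)
  step 6: ref 3 -> FAULT, evict 1, frames=[3,5] (faults so far: 3)
  step 7: ref 3 -> HIT, frames=[3,5] (faults so far: 3)
  step 8: ref 4 -> FAULT, evict 3, frames=[4,5] (faults so far: 4)
  step 9: ref 5 -> HIT, frames=[4,5] (faults so far: 4)
  step 10: ref 1 -> FAULT, evict 4, frames=[1,5] (faults so far: 5)
  step 11: ref 3 -> FAULT, evict 1, frames=[3,5] (faults so far: 6)
  step 12: ref 2 -> FAULT, evict 3, frames=[2,5] (faults so far: 7)
  step 13: ref 2 -> HIT, frames=[2,5] (faults so far: 7)
  step 14: ref 2 -> HIT, frames=[2,5] (faults so far: 7)
  Optimal total faults: 7

Answer: 8 8 7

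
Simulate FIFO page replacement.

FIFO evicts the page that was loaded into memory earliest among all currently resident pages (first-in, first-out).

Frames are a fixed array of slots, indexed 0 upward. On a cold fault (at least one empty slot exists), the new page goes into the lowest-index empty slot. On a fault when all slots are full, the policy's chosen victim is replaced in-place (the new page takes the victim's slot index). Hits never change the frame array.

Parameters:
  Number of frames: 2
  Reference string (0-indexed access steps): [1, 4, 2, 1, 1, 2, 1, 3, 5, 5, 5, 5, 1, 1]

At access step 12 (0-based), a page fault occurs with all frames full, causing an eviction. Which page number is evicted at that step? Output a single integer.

Answer: 3

Derivation:
Step 0: ref 1 -> FAULT, frames=[1,-]
Step 1: ref 4 -> FAULT, frames=[1,4]
Step 2: ref 2 -> FAULT, evict 1, frames=[2,4]
Step 3: ref 1 -> FAULT, evict 4, frames=[2,1]
Step 4: ref 1 -> HIT, frames=[2,1]
Step 5: ref 2 -> HIT, frames=[2,1]
Step 6: ref 1 -> HIT, frames=[2,1]
Step 7: ref 3 -> FAULT, evict 2, frames=[3,1]
Step 8: ref 5 -> FAULT, evict 1, frames=[3,5]
Step 9: ref 5 -> HIT, frames=[3,5]
Step 10: ref 5 -> HIT, frames=[3,5]
Step 11: ref 5 -> HIT, frames=[3,5]
Step 12: ref 1 -> FAULT, evict 3, frames=[1,5]
At step 12: evicted page 3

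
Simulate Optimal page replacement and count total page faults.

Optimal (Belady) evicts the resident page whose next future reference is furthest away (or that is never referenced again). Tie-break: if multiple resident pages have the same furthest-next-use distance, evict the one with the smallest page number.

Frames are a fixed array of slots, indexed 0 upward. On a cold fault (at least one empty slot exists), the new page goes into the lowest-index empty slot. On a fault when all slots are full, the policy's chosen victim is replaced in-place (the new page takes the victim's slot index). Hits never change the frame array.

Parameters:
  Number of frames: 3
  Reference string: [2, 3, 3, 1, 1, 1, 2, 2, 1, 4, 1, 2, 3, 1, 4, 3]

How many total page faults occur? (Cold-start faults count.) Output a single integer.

Step 0: ref 2 → FAULT, frames=[2,-,-]
Step 1: ref 3 → FAULT, frames=[2,3,-]
Step 2: ref 3 → HIT, frames=[2,3,-]
Step 3: ref 1 → FAULT, frames=[2,3,1]
Step 4: ref 1 → HIT, frames=[2,3,1]
Step 5: ref 1 → HIT, frames=[2,3,1]
Step 6: ref 2 → HIT, frames=[2,3,1]
Step 7: ref 2 → HIT, frames=[2,3,1]
Step 8: ref 1 → HIT, frames=[2,3,1]
Step 9: ref 4 → FAULT (evict 3), frames=[2,4,1]
Step 10: ref 1 → HIT, frames=[2,4,1]
Step 11: ref 2 → HIT, frames=[2,4,1]
Step 12: ref 3 → FAULT (evict 2), frames=[3,4,1]
Step 13: ref 1 → HIT, frames=[3,4,1]
Step 14: ref 4 → HIT, frames=[3,4,1]
Step 15: ref 3 → HIT, frames=[3,4,1]
Total faults: 5

Answer: 5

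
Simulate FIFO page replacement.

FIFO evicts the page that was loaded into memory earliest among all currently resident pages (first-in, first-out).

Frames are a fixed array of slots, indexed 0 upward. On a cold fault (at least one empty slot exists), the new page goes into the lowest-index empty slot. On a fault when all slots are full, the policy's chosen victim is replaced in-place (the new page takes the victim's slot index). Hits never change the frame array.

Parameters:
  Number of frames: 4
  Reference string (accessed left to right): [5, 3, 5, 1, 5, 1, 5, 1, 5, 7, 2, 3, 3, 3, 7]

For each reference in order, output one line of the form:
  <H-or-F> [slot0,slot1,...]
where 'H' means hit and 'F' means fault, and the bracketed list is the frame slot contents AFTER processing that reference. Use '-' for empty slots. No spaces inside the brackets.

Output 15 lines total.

F [5,-,-,-]
F [5,3,-,-]
H [5,3,-,-]
F [5,3,1,-]
H [5,3,1,-]
H [5,3,1,-]
H [5,3,1,-]
H [5,3,1,-]
H [5,3,1,-]
F [5,3,1,7]
F [2,3,1,7]
H [2,3,1,7]
H [2,3,1,7]
H [2,3,1,7]
H [2,3,1,7]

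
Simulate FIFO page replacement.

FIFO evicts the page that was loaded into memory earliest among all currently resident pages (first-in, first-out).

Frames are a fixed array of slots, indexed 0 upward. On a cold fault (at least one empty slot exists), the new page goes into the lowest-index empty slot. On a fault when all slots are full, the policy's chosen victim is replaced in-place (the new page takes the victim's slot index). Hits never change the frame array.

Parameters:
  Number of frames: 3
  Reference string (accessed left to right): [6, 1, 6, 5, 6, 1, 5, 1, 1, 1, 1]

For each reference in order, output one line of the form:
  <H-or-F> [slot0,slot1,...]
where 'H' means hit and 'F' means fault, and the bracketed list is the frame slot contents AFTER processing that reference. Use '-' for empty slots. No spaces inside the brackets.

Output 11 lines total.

F [6,-,-]
F [6,1,-]
H [6,1,-]
F [6,1,5]
H [6,1,5]
H [6,1,5]
H [6,1,5]
H [6,1,5]
H [6,1,5]
H [6,1,5]
H [6,1,5]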